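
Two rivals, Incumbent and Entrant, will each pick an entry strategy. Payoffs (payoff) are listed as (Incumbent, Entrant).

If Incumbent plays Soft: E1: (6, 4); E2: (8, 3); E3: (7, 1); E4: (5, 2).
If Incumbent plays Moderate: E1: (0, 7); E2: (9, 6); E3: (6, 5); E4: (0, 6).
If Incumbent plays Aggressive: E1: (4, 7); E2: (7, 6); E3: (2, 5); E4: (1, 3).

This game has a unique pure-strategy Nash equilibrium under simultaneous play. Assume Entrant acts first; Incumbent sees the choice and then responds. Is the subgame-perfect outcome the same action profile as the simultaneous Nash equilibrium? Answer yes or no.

no

Incumbent best-responds to each possible Entrant move:
- E1 → Incumbent plays Soft (best of 6, 0, 4); Entrant gets 4.
- E2 → Incumbent plays Moderate (best of 8, 9, 7); Entrant gets 6.
- E3 → Incumbent plays Soft (best of 7, 6, 2); Entrant gets 1.
- E4 → Incumbent plays Soft (best of 5, 0, 1); Entrant gets 2.
Entrant's induced payoffs are 4, 6, 1, 2, so Entrant commits to E2. Subgame-perfect outcome: (Moderate, E2) with payoffs (9, 6).
For the simultaneous game, intersect best replies.
Incumbent's best replies: E1→Soft; E2→Moderate; E3→Soft; E4→Soft.
Entrant's best replies: Soft→E1; Moderate→E1; Aggressive→E1.
The unique mutual best reply is (Soft, E1), giving (6, 4).
Sequential outcome (Moderate, E2) differs from the Nash profile (Soft, E1).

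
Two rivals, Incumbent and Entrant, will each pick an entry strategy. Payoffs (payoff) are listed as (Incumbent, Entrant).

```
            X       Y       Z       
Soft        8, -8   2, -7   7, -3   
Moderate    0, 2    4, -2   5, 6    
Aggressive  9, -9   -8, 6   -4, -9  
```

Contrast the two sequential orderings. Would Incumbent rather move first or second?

If Incumbent leads: Entrant's best replies are Soft→Z, Moderate→Z, Aggressive→Y; Incumbent's induced payoffs 7, 5, -8; outcome (Soft, Z), payoffs (7, -3).
If Entrant leads: Incumbent's best replies are X→Aggressive, Y→Moderate, Z→Soft; Entrant's induced payoffs -9, -2, -3; outcome (Moderate, Y), payoffs (4, -2).
Incumbent gets 7 moving first and 4 moving second, so Incumbent prefers to move first.

first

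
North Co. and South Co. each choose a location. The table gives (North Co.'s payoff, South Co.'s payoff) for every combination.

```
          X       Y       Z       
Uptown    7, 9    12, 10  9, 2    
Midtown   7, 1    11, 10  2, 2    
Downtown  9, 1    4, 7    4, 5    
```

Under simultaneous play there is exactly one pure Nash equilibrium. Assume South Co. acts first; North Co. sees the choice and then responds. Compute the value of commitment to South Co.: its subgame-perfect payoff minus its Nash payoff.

0

Work backward from North Co.'s decision.
- X: BR = Downtown, leader payoff 1.
- Y: BR = Uptown, leader payoff 10.
- Z: BR = Uptown, leader payoff 2.
Among 1, 10, 2, the best is 10 at Y. Subgame-perfect outcome: (Uptown, Y) with payoffs (12, 10).
Now find the simultaneous Nash equilibrium.
North Co.'s best replies: X→Downtown; Y→Uptown; Z→Uptown.
South Co.'s best replies: Uptown→Y; Midtown→Y; Downtown→Y.
Only (Uptown, Y) has each player best-responding; Nash payoffs (12, 10).
South Co.'s commitment gain: 10 − 10 = 0.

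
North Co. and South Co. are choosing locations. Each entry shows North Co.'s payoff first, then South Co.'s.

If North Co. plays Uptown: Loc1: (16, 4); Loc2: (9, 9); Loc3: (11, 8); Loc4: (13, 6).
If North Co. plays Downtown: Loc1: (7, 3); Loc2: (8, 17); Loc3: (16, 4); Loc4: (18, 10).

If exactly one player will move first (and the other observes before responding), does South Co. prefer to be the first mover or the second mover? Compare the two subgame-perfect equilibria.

first

If North Co. leads: South Co.'s best replies are Uptown→Loc2, Downtown→Loc2; North Co.'s induced payoffs 9, 8; outcome (Uptown, Loc2), payoffs (9, 9).
If South Co. leads: North Co.'s best replies are Loc1→Uptown, Loc2→Uptown, Loc3→Downtown, Loc4→Downtown; South Co.'s induced payoffs 4, 9, 4, 10; outcome (Downtown, Loc4), payoffs (18, 10).
South Co. gets 10 moving first and 9 moving second, so South Co. prefers to move first.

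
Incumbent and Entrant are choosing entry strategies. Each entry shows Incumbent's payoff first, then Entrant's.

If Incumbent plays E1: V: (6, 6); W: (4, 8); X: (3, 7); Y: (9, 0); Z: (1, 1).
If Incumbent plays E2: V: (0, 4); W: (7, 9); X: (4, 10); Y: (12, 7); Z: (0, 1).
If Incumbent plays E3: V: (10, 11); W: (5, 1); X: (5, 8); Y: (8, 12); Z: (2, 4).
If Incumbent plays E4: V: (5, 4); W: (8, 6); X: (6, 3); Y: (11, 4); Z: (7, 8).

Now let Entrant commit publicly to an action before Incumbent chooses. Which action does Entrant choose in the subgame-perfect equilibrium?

V

Backward induction with Entrant moving first.
- V → Incumbent plays E3 (best of 6, 0, 10, 5); Entrant gets 11.
- W → Incumbent plays E4 (best of 4, 7, 5, 8); Entrant gets 6.
- X → Incumbent plays E4 (best of 3, 4, 5, 6); Entrant gets 3.
- Y → Incumbent plays E2 (best of 9, 12, 8, 11); Entrant gets 7.
- Z → Incumbent plays E4 (best of 1, 0, 2, 7); Entrant gets 8.
Among 11, 6, 3, 7, 8, the best is 11 at V. Subgame-perfect outcome: (E3, V) with payoffs (10, 11).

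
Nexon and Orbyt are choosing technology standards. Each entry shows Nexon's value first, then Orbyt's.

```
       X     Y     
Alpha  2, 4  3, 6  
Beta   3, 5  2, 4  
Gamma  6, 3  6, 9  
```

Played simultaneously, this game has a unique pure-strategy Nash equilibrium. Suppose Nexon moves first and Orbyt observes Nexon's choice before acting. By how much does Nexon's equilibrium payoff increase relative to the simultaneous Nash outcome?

Solve by backward induction (Nexon leads).
- Alpha: Orbyt compares 4, 6 and picks Y; Nexon would get 3.
- Beta: Orbyt compares 5, 4 and picks X; Nexon would get 3.
- Gamma: Orbyt compares 3, 9 and picks Y; Nexon would get 6.
Nexon's induced payoffs are 3, 3, 6, so Nexon commits to Gamma. Subgame-perfect outcome: (Gamma, Y) with payoffs (6, 9).
Under simultaneous play:
Nexon's best replies: X→Gamma; Y→Gamma.
Orbyt's best replies: Alpha→Y; Beta→X; Gamma→Y.
Only (Gamma, Y) has each player best-responding; Nash payoffs (6, 9).
Nexon's commitment gain: 6 − 6 = 0.

0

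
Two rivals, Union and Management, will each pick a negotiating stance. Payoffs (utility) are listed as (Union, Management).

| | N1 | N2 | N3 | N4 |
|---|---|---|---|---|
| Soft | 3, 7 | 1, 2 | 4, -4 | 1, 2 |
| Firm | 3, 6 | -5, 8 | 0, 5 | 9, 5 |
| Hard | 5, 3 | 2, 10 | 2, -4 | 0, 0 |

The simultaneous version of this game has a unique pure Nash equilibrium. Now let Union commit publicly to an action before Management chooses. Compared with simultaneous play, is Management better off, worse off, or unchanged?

Backward induction with Union moving first.
- Soft → Management plays N1 (best of 7, 2, -4, 2); Union gets 3.
- Firm → Management plays N2 (best of 6, 8, 5, 5); Union gets -5.
- Hard → Management plays N2 (best of 3, 10, -4, 0); Union gets 2.
Union's induced payoffs are 3, -5, 2, so Union commits to Soft. Subgame-perfect outcome: (Soft, N1) with payoffs (3, 7).
For the simultaneous game, intersect best replies.
Union's best replies: N1→Hard; N2→Hard; N3→Soft; N4→Firm.
Management's best replies: Soft→N1; Firm→N2; Hard→N2.
Only (Hard, N2) has each player best-responding; Nash payoffs (2, 10).
Management earns 7 sequentially versus 10 at the Nash outcome: worse off.

worse off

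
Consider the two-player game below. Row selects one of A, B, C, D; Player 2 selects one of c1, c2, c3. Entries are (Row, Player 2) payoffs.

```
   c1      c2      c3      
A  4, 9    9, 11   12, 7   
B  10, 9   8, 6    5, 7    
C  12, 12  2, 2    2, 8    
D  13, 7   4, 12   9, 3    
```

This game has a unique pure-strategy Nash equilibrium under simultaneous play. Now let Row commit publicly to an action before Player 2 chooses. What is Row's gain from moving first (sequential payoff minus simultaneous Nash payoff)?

Work backward from Player 2's decision.
- A: Player 2 compares 9, 11, 7 and picks c2; Row would get 9.
- B: Player 2 compares 9, 6, 7 and picks c1; Row would get 10.
- C: Player 2 compares 12, 2, 8 and picks c1; Row would get 12.
- D: Player 2 compares 7, 12, 3 and picks c2; Row would get 4.
Maximizing over 9, 10, 12, 4, Row chooses C. Subgame-perfect outcome: (C, c1) with payoffs (12, 12).
Now find the simultaneous Nash equilibrium.
Row's best replies: c1→D; c2→A; c3→A.
Player 2's best replies: A→c2; B→c1; C→c1; D→c2.
Only (A, c2) has each player best-responding; Nash payoffs (9, 11).
Row's commitment gain: 12 − 9 = 3.

3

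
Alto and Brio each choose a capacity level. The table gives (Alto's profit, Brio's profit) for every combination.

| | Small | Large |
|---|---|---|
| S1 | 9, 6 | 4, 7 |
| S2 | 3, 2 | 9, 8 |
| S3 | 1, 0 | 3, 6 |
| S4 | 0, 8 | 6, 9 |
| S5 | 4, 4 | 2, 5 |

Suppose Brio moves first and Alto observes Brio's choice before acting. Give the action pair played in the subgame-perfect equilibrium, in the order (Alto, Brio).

(S2, Large)

Alto best-responds to each possible Brio move:
- Small → Alto plays S1 (best of 9, 3, 1, 0, 4); Brio gets 6.
- Large → Alto plays S2 (best of 4, 9, 3, 6, 2); Brio gets 8.
Among 6, 8, the best is 8 at Large. Subgame-perfect outcome: (S2, Large) with payoffs (9, 8).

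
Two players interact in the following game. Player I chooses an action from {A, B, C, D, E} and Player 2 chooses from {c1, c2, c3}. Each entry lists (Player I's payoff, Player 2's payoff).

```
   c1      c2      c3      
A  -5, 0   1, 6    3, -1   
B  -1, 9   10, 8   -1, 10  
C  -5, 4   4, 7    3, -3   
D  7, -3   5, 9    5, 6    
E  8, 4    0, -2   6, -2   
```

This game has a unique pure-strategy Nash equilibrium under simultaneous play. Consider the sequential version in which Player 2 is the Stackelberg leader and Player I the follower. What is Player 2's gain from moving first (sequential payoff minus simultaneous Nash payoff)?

Backward induction with Player 2 moving first.
- c1: Player I compares -5, -1, -5, 7, 8 and picks E; Player 2 would get 4.
- c2: Player I compares 1, 10, 4, 5, 0 and picks B; Player 2 would get 8.
- c3: Player I compares 3, -1, 3, 5, 6 and picks E; Player 2 would get -2.
Among 4, 8, -2, the best is 8 at c2. Subgame-perfect outcome: (B, c2) with payoffs (10, 8).
Now find the simultaneous Nash equilibrium.
Player I's best replies: c1→E; c2→B; c3→E.
Player 2's best replies: A→c2; B→c3; C→c2; D→c2; E→c1.
The unique mutual best reply is (E, c1), giving (8, 4).
Player 2's commitment gain: 8 − 4 = 4.

4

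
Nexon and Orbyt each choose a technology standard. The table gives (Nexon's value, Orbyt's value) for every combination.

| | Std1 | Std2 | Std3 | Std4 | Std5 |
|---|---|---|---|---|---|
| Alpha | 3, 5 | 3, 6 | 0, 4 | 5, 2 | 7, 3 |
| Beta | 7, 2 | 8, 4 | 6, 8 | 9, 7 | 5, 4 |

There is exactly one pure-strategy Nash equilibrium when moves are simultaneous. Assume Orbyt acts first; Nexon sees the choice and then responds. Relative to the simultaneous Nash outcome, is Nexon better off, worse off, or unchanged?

unchanged

Work backward from Nexon's decision.
- Std1: BR = Beta, leader payoff 2.
- Std2: BR = Beta, leader payoff 4.
- Std3: BR = Beta, leader payoff 8.
- Std4: BR = Beta, leader payoff 7.
- Std5: BR = Alpha, leader payoff 3.
Orbyt's induced payoffs are 2, 4, 8, 7, 3, so Orbyt commits to Std3. Subgame-perfect outcome: (Beta, Std3) with payoffs (6, 8).
Now find the simultaneous Nash equilibrium.
Nexon's best replies: Std1→Beta; Std2→Beta; Std3→Beta; Std4→Beta; Std5→Alpha.
Orbyt's best replies: Alpha→Std2; Beta→Std3.
Only (Beta, Std3) has each player best-responding; Nash payoffs (6, 8).
Nexon earns 6 sequentially versus 6 at the Nash outcome: unchanged.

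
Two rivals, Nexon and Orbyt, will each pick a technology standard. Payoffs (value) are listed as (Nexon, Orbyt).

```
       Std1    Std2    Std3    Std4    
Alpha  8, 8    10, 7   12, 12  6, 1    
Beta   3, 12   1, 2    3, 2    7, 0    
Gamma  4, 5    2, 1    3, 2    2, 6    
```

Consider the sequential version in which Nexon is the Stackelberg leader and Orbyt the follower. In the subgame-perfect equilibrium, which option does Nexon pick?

Backward induction with Nexon moving first.
- Alpha: BR = Std3, leader payoff 12.
- Beta: BR = Std1, leader payoff 3.
- Gamma: BR = Std4, leader payoff 2.
Maximizing over 12, 3, 2, Nexon chooses Alpha. Subgame-perfect outcome: (Alpha, Std3) with payoffs (12, 12).

Alpha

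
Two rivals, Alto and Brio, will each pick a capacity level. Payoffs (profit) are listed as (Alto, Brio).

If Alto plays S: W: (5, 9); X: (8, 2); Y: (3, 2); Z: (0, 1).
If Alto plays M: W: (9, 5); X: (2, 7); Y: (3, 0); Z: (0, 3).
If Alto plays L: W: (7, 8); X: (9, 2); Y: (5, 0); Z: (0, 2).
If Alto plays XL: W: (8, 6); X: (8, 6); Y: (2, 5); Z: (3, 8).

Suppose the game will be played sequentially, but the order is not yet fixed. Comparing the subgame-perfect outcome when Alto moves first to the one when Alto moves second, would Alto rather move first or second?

first

If Alto leads: Brio's best replies are S→W, M→X, L→W, XL→Z; Alto's induced payoffs 5, 2, 7, 3; outcome (L, W), payoffs (7, 8).
If Brio leads: Alto's best replies are W→M, X→L, Y→L, Z→XL; Brio's induced payoffs 5, 2, 0, 8; outcome (XL, Z), payoffs (3, 8).
Alto gets 7 moving first and 3 moving second, so Alto prefers to move first.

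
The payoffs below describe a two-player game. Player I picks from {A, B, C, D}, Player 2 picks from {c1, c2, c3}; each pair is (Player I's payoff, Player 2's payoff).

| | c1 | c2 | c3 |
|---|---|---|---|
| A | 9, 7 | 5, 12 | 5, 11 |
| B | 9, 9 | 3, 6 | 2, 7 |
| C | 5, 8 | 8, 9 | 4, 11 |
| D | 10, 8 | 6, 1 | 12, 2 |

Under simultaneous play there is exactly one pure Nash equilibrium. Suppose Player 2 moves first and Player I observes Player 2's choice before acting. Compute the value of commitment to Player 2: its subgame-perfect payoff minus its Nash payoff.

1

Player I best-responds to each possible Player 2 move:
- c1: Player I compares 9, 9, 5, 10 and picks D; Player 2 would get 8.
- c2: Player I compares 5, 3, 8, 6 and picks C; Player 2 would get 9.
- c3: Player I compares 5, 2, 4, 12 and picks D; Player 2 would get 2.
Player 2's induced payoffs are 8, 9, 2, so Player 2 commits to c2. Subgame-perfect outcome: (C, c2) with payoffs (8, 9).
Now find the simultaneous Nash equilibrium.
Player I's best replies: c1→D; c2→C; c3→D.
Player 2's best replies: A→c2; B→c1; C→c3; D→c1.
Only (D, c1) has each player best-responding; Nash payoffs (10, 8).
Player 2's commitment gain: 9 − 8 = 1.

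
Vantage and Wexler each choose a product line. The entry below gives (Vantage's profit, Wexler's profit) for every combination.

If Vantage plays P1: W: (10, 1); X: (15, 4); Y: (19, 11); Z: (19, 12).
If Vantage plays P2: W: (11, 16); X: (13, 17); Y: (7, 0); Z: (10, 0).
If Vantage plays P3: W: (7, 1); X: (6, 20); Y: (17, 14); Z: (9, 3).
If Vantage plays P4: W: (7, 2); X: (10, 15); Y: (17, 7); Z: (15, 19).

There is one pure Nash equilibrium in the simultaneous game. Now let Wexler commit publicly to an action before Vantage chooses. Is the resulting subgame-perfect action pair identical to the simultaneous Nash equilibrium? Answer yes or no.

no

Vantage best-responds to each possible Wexler move:
- W → Vantage plays P2 (best of 10, 11, 7, 7); Wexler gets 16.
- X → Vantage plays P1 (best of 15, 13, 6, 10); Wexler gets 4.
- Y → Vantage plays P1 (best of 19, 7, 17, 17); Wexler gets 11.
- Z → Vantage plays P1 (best of 19, 10, 9, 15); Wexler gets 12.
Among 16, 4, 11, 12, the best is 16 at W. Subgame-perfect outcome: (P2, W) with payoffs (11, 16).
For the simultaneous game, intersect best replies.
Vantage's best replies: W→P2; X→P1; Y→P1; Z→P1.
Wexler's best replies: P1→Z; P2→X; P3→X; P4→Z.
The unique mutual best reply is (P1, Z), giving (19, 12).
Sequential outcome (P2, W) differs from the Nash profile (P1, Z).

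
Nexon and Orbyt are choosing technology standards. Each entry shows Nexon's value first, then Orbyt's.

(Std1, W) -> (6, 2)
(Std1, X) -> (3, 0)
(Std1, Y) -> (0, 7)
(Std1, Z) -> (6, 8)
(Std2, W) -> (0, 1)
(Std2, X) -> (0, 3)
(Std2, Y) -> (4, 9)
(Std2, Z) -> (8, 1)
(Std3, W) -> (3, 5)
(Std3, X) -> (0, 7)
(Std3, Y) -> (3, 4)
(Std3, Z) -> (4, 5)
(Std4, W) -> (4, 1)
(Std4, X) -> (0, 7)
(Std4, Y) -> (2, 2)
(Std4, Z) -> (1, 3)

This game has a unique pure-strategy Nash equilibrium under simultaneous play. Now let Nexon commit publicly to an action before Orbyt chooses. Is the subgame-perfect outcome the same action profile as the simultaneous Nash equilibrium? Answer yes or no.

Orbyt best-responds to each possible Nexon move:
- Std1 → Orbyt plays Z (best of 2, 0, 7, 8); Nexon gets 6.
- Std2 → Orbyt plays Y (best of 1, 3, 9, 1); Nexon gets 4.
- Std3 → Orbyt plays X (best of 5, 7, 4, 5); Nexon gets 0.
- Std4 → Orbyt plays X (best of 1, 7, 2, 3); Nexon gets 0.
Nexon's induced payoffs are 6, 4, 0, 0, so Nexon commits to Std1. Subgame-perfect outcome: (Std1, Z) with payoffs (6, 8).
For the simultaneous game, intersect best replies.
Nexon's best replies: W→Std1; X→Std1; Y→Std2; Z→Std2.
Orbyt's best replies: Std1→Z; Std2→Y; Std3→X; Std4→X.
The unique mutual best reply is (Std2, Y), giving (4, 9).
Sequential outcome (Std1, Z) differs from the Nash profile (Std2, Y).

no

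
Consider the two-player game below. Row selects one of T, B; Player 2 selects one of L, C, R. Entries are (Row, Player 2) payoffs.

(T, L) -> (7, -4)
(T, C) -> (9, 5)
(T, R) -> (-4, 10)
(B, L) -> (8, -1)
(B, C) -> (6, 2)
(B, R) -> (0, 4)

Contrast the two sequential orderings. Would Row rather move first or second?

second

If Row leads: Player 2's best replies are T→R, B→R; Row's induced payoffs -4, 0; outcome (B, R), payoffs (0, 4).
If Player 2 leads: Row's best replies are L→B, C→T, R→B; Player 2's induced payoffs -1, 5, 4; outcome (T, C), payoffs (9, 5).
Row gets 0 moving first and 9 moving second, so Row prefers to move second.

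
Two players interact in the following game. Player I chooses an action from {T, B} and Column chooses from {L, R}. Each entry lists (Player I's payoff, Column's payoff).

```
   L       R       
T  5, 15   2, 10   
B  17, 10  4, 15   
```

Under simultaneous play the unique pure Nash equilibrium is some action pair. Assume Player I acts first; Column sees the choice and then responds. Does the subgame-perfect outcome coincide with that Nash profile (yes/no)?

no

Backward induction with Player I moving first.
- T → Column plays L (best of 15, 10); Player I gets 5.
- B → Column plays R (best of 10, 15); Player I gets 4.
Player I's induced payoffs are 5, 4, so Player I commits to T. Subgame-perfect outcome: (T, L) with payoffs (5, 15).
For the simultaneous game, intersect best replies.
Player I's best replies: L→B; R→B.
Column's best replies: T→L; B→R.
The unique mutual best reply is (B, R), giving (4, 15).
Sequential outcome (T, L) differs from the Nash profile (B, R).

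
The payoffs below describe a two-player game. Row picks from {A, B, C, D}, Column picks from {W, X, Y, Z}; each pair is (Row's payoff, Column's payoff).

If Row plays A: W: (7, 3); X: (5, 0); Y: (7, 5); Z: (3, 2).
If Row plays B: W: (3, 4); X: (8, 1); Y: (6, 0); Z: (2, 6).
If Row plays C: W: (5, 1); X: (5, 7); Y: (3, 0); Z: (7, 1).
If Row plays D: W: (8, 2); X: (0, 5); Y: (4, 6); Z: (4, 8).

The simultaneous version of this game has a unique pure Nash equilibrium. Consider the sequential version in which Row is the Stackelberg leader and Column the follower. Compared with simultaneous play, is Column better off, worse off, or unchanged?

unchanged

Work backward from Column's decision.
- A: Column compares 3, 0, 5, 2 and picks Y; Row would get 7.
- B: Column compares 4, 1, 0, 6 and picks Z; Row would get 2.
- C: Column compares 1, 7, 0, 1 and picks X; Row would get 5.
- D: Column compares 2, 5, 6, 8 and picks Z; Row would get 4.
Among 7, 2, 5, 4, the best is 7 at A. Subgame-perfect outcome: (A, Y) with payoffs (7, 5).
Now find the simultaneous Nash equilibrium.
Row's best replies: W→D; X→B; Y→A; Z→C.
Column's best replies: A→Y; B→Z; C→X; D→Z.
The unique mutual best reply is (A, Y), giving (7, 5).
Column earns 5 sequentially versus 5 at the Nash outcome: unchanged.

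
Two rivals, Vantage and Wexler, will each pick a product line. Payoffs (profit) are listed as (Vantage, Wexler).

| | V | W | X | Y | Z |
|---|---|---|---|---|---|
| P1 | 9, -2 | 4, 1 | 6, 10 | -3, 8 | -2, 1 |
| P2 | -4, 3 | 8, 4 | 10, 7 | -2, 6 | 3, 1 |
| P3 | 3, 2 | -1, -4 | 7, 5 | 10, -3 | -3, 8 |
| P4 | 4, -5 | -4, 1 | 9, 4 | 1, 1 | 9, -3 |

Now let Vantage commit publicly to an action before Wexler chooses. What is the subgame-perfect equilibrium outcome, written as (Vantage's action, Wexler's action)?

(P2, X)

Wexler best-responds to each possible Vantage move:
- P1: Wexler compares -2, 1, 10, 8, 1 and picks X; Vantage would get 6.
- P2: Wexler compares 3, 4, 7, 6, 1 and picks X; Vantage would get 10.
- P3: Wexler compares 2, -4, 5, -3, 8 and picks Z; Vantage would get -3.
- P4: Wexler compares -5, 1, 4, 1, -3 and picks X; Vantage would get 9.
Among 6, 10, -3, 9, the best is 10 at P2. Subgame-perfect outcome: (P2, X) with payoffs (10, 7).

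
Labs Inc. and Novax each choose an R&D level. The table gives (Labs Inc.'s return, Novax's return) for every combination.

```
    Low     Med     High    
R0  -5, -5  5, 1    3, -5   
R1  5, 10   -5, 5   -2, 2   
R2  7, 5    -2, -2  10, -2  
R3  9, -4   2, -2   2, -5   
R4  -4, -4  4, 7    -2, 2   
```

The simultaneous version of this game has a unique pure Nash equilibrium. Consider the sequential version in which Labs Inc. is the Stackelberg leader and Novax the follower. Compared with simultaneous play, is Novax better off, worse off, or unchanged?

better off

Backward induction with Labs Inc. moving first.
- R0 → Novax plays Med (best of -5, 1, -5); Labs Inc. gets 5.
- R1 → Novax plays Low (best of 10, 5, 2); Labs Inc. gets 5.
- R2 → Novax plays Low (best of 5, -2, -2); Labs Inc. gets 7.
- R3 → Novax plays Med (best of -4, -2, -5); Labs Inc. gets 2.
- R4 → Novax plays Med (best of -4, 7, 2); Labs Inc. gets 4.
Among 5, 5, 7, 2, 4, the best is 7 at R2. Subgame-perfect outcome: (R2, Low) with payoffs (7, 5).
Now find the simultaneous Nash equilibrium.
Labs Inc.'s best replies: Low→R3; Med→R0; High→R2.
Novax's best replies: R0→Med; R1→Low; R2→Low; R3→Med; R4→Med.
Only (R0, Med) has each player best-responding; Nash payoffs (5, 1).
Novax earns 5 sequentially versus 1 at the Nash outcome: better off.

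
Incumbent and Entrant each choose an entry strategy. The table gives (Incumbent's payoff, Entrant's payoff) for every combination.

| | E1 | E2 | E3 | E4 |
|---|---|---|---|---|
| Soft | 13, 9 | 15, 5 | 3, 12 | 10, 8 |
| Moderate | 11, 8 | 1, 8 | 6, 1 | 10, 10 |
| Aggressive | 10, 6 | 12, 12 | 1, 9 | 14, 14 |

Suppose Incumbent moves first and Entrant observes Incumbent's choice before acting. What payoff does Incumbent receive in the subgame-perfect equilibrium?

14

Entrant best-responds to each possible Incumbent move:
- Soft → Entrant plays E3 (best of 9, 5, 12, 8); Incumbent gets 3.
- Moderate → Entrant plays E4 (best of 8, 8, 1, 10); Incumbent gets 10.
- Aggressive → Entrant plays E4 (best of 6, 12, 9, 14); Incumbent gets 14.
Incumbent's induced payoffs are 3, 10, 14, so Incumbent commits to Aggressive. Subgame-perfect outcome: (Aggressive, E4) with payoffs (14, 14).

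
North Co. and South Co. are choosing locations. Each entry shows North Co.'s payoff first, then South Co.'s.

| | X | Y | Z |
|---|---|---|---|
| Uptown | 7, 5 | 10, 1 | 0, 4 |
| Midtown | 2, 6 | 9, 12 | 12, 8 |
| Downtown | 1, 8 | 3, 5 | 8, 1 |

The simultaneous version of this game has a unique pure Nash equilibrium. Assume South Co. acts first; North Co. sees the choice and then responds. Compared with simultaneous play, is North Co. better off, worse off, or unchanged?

better off

Backward induction with South Co. moving first.
- X: BR = Uptown, leader payoff 5.
- Y: BR = Uptown, leader payoff 1.
- Z: BR = Midtown, leader payoff 8.
South Co.'s induced payoffs are 5, 1, 8, so South Co. commits to Z. Subgame-perfect outcome: (Midtown, Z) with payoffs (12, 8).
Now find the simultaneous Nash equilibrium.
North Co.'s best replies: X→Uptown; Y→Uptown; Z→Midtown.
South Co.'s best replies: Uptown→X; Midtown→Y; Downtown→X.
Only (Uptown, X) has each player best-responding; Nash payoffs (7, 5).
North Co. earns 12 sequentially versus 7 at the Nash outcome: better off.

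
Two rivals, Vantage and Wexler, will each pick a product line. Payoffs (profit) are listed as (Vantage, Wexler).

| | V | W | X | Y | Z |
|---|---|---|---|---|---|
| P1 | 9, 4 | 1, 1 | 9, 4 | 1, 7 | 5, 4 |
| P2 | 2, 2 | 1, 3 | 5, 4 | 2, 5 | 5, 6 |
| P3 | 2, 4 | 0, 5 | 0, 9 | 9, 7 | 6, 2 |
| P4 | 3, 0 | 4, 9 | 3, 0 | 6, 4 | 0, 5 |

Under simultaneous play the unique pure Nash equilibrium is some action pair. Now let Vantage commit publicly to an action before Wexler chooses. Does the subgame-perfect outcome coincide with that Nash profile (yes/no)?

no

Backward induction with Vantage moving first.
- P1: Wexler compares 4, 1, 4, 7, 4 and picks Y; Vantage would get 1.
- P2: Wexler compares 2, 3, 4, 5, 6 and picks Z; Vantage would get 5.
- P3: Wexler compares 4, 5, 9, 7, 2 and picks X; Vantage would get 0.
- P4: Wexler compares 0, 9, 0, 4, 5 and picks W; Vantage would get 4.
Maximizing over 1, 5, 0, 4, Vantage chooses P2. Subgame-perfect outcome: (P2, Z) with payoffs (5, 6).
For the simultaneous game, intersect best replies.
Vantage's best replies: V→P1; W→P4; X→P1; Y→P3; Z→P3.
Wexler's best replies: P1→Y; P2→Z; P3→X; P4→W.
The unique mutual best reply is (P4, W), giving (4, 9).
Sequential outcome (P2, Z) differs from the Nash profile (P4, W).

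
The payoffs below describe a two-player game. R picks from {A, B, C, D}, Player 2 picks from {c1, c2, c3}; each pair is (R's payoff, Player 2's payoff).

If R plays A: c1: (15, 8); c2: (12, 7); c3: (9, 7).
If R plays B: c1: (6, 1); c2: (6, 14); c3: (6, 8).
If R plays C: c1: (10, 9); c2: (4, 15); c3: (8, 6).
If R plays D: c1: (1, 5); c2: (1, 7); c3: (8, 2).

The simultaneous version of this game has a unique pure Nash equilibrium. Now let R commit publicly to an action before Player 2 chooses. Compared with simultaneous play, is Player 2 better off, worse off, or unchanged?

Solve by backward induction (R leads).
- A → Player 2 plays c1 (best of 8, 7, 7); R gets 15.
- B → Player 2 plays c2 (best of 1, 14, 8); R gets 6.
- C → Player 2 plays c2 (best of 9, 15, 6); R gets 4.
- D → Player 2 plays c2 (best of 5, 7, 2); R gets 1.
Among 15, 6, 4, 1, the best is 15 at A. Subgame-perfect outcome: (A, c1) with payoffs (15, 8).
Under simultaneous play:
R's best replies: c1→A; c2→A; c3→A.
Player 2's best replies: A→c1; B→c2; C→c2; D→c2.
The unique mutual best reply is (A, c1), giving (15, 8).
Player 2 earns 8 sequentially versus 8 at the Nash outcome: unchanged.

unchanged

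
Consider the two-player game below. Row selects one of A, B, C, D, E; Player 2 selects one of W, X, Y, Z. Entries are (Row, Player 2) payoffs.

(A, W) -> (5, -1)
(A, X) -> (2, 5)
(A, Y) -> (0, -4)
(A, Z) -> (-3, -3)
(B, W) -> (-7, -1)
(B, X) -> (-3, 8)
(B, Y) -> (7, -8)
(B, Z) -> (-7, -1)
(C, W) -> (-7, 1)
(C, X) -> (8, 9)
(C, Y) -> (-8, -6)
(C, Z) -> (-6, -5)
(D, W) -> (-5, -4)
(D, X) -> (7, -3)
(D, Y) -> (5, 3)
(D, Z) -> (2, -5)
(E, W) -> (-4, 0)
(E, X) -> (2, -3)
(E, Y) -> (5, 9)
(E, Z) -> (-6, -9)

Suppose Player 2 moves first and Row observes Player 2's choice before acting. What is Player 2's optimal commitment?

X

Solve by backward induction (Player 2 leads).
- W: Row compares 5, -7, -7, -5, -4 and picks A; Player 2 would get -1.
- X: Row compares 2, -3, 8, 7, 2 and picks C; Player 2 would get 9.
- Y: Row compares 0, 7, -8, 5, 5 and picks B; Player 2 would get -8.
- Z: Row compares -3, -7, -6, 2, -6 and picks D; Player 2 would get -5.
Among -1, 9, -8, -5, the best is 9 at X. Subgame-perfect outcome: (C, X) with payoffs (8, 9).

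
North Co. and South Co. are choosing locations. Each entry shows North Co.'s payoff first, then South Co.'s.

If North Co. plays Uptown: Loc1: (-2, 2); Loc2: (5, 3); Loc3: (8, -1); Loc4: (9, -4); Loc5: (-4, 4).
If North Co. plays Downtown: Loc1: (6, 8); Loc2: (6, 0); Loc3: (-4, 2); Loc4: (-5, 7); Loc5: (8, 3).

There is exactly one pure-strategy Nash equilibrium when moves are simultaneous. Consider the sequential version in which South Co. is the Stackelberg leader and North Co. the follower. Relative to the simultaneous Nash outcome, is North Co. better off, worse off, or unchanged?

Backward induction with South Co. moving first.
- Loc1: BR = Downtown, leader payoff 8.
- Loc2: BR = Downtown, leader payoff 0.
- Loc3: BR = Uptown, leader payoff -1.
- Loc4: BR = Uptown, leader payoff -4.
- Loc5: BR = Downtown, leader payoff 3.
South Co.'s induced payoffs are 8, 0, -1, -4, 3, so South Co. commits to Loc1. Subgame-perfect outcome: (Downtown, Loc1) with payoffs (6, 8).
Under simultaneous play:
North Co.'s best replies: Loc1→Downtown; Loc2→Downtown; Loc3→Uptown; Loc4→Uptown; Loc5→Downtown.
South Co.'s best replies: Uptown→Loc5; Downtown→Loc1.
The unique mutual best reply is (Downtown, Loc1), giving (6, 8).
North Co. earns 6 sequentially versus 6 at the Nash outcome: unchanged.

unchanged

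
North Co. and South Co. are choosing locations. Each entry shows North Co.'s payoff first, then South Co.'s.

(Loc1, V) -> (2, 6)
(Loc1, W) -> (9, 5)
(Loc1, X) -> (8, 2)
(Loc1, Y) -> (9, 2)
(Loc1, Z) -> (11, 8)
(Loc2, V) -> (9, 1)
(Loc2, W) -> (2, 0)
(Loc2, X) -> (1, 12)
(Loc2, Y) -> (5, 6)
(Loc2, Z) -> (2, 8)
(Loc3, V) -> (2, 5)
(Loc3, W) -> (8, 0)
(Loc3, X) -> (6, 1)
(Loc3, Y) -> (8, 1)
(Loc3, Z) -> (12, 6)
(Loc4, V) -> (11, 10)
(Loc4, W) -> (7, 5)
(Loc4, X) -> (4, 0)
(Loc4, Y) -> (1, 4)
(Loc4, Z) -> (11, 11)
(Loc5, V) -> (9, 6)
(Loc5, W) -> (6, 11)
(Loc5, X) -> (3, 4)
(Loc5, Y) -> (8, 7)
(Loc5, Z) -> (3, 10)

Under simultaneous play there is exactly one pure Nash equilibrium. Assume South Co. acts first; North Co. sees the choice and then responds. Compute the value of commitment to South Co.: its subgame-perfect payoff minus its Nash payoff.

Work backward from North Co.'s decision.
- V: BR = Loc4, leader payoff 10.
- W: BR = Loc1, leader payoff 5.
- X: BR = Loc1, leader payoff 2.
- Y: BR = Loc1, leader payoff 2.
- Z: BR = Loc3, leader payoff 6.
Maximizing over 10, 5, 2, 2, 6, South Co. chooses V. Subgame-perfect outcome: (Loc4, V) with payoffs (11, 10).
Now find the simultaneous Nash equilibrium.
North Co.'s best replies: V→Loc4; W→Loc1; X→Loc1; Y→Loc1; Z→Loc3.
South Co.'s best replies: Loc1→Z; Loc2→X; Loc3→Z; Loc4→Z; Loc5→W.
Only (Loc3, Z) has each player best-responding; Nash payoffs (12, 6).
South Co.'s commitment gain: 10 − 6 = 4.

4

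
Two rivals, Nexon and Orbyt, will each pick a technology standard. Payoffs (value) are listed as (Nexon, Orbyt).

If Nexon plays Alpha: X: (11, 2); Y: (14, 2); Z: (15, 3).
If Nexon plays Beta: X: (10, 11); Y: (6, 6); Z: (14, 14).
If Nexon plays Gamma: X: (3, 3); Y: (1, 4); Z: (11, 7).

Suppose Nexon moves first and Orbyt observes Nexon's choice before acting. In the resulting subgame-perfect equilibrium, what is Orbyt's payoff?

3

Solve by backward induction (Nexon leads).
- Alpha: Orbyt compares 2, 2, 3 and picks Z; Nexon would get 15.
- Beta: Orbyt compares 11, 6, 14 and picks Z; Nexon would get 14.
- Gamma: Orbyt compares 3, 4, 7 and picks Z; Nexon would get 11.
Among 15, 14, 11, the best is 15 at Alpha. Subgame-perfect outcome: (Alpha, Z) with payoffs (15, 3).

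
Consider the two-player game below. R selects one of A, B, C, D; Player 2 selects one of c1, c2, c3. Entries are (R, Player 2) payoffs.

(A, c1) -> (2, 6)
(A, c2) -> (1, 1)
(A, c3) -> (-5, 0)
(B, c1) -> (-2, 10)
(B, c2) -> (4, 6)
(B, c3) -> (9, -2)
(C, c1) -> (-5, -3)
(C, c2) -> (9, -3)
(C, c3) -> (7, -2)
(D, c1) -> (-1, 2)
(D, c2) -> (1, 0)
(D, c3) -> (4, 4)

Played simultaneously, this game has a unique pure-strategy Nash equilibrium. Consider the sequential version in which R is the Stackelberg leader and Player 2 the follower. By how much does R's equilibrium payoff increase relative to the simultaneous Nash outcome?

5

Solve by backward induction (R leads).
- A: Player 2 compares 6, 1, 0 and picks c1; R would get 2.
- B: Player 2 compares 10, 6, -2 and picks c1; R would get -2.
- C: Player 2 compares -3, -3, -2 and picks c3; R would get 7.
- D: Player 2 compares 2, 0, 4 and picks c3; R would get 4.
R's induced payoffs are 2, -2, 7, 4, so R commits to C. Subgame-perfect outcome: (C, c3) with payoffs (7, -2).
For the simultaneous game, intersect best replies.
R's best replies: c1→A; c2→C; c3→B.
Player 2's best replies: A→c1; B→c1; C→c3; D→c3.
The unique mutual best reply is (A, c1), giving (2, 6).
R's commitment gain: 7 − 2 = 5.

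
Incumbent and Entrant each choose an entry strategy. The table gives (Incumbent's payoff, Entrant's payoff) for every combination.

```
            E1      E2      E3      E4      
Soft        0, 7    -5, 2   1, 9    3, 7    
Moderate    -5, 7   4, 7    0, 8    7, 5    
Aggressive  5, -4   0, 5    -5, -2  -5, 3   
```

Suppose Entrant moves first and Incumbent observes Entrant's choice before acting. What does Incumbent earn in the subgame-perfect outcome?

1

Incumbent best-responds to each possible Entrant move:
- E1: BR = Aggressive, leader payoff -4.
- E2: BR = Moderate, leader payoff 7.
- E3: BR = Soft, leader payoff 9.
- E4: BR = Moderate, leader payoff 5.
Maximizing over -4, 7, 9, 5, Entrant chooses E3. Subgame-perfect outcome: (Soft, E3) with payoffs (1, 9).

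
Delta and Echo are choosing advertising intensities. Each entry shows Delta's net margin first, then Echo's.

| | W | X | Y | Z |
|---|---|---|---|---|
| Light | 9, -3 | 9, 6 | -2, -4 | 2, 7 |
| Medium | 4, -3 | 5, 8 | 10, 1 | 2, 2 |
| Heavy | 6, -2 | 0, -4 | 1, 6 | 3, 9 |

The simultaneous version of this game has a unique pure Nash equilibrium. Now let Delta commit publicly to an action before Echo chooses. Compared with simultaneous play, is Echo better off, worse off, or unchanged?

Solve by backward induction (Delta leads).
- Light → Echo plays Z (best of -3, 6, -4, 7); Delta gets 2.
- Medium → Echo plays X (best of -3, 8, 1, 2); Delta gets 5.
- Heavy → Echo plays Z (best of -2, -4, 6, 9); Delta gets 3.
Among 2, 5, 3, the best is 5 at Medium. Subgame-perfect outcome: (Medium, X) with payoffs (5, 8).
For the simultaneous game, intersect best replies.
Delta's best replies: W→Light; X→Light; Y→Medium; Z→Heavy.
Echo's best replies: Light→Z; Medium→X; Heavy→Z.
Only (Heavy, Z) has each player best-responding; Nash payoffs (3, 9).
Echo earns 8 sequentially versus 9 at the Nash outcome: worse off.

worse off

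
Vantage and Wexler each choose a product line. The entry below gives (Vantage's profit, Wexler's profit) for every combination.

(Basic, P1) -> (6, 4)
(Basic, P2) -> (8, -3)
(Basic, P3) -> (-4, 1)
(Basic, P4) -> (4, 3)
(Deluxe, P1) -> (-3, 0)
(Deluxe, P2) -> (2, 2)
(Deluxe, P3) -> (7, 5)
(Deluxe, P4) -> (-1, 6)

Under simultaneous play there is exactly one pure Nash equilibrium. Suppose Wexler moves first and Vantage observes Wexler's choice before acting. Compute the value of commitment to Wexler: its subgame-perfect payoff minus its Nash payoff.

Vantage best-responds to each possible Wexler move:
- P1: Vantage compares 6, -3 and picks Basic; Wexler would get 4.
- P2: Vantage compares 8, 2 and picks Basic; Wexler would get -3.
- P3: Vantage compares -4, 7 and picks Deluxe; Wexler would get 5.
- P4: Vantage compares 4, -1 and picks Basic; Wexler would get 3.
Maximizing over 4, -3, 5, 3, Wexler chooses P3. Subgame-perfect outcome: (Deluxe, P3) with payoffs (7, 5).
Under simultaneous play:
Vantage's best replies: P1→Basic; P2→Basic; P3→Deluxe; P4→Basic.
Wexler's best replies: Basic→P1; Deluxe→P4.
Only (Basic, P1) has each player best-responding; Nash payoffs (6, 4).
Wexler's commitment gain: 5 − 4 = 1.

1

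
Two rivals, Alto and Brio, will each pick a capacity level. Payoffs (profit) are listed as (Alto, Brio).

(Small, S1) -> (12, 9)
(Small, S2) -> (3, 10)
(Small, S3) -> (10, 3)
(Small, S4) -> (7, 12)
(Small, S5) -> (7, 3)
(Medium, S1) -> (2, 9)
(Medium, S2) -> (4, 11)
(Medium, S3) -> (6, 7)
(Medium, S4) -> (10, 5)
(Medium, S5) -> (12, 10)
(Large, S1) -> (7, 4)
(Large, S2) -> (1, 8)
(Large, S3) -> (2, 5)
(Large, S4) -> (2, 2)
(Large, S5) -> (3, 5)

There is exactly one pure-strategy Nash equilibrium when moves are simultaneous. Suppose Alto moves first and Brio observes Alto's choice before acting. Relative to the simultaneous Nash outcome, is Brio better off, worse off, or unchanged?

Backward induction with Alto moving first.
- Small: BR = S4, leader payoff 7.
- Medium: BR = S2, leader payoff 4.
- Large: BR = S2, leader payoff 1.
Alto's induced payoffs are 7, 4, 1, so Alto commits to Small. Subgame-perfect outcome: (Small, S4) with payoffs (7, 12).
Under simultaneous play:
Alto's best replies: S1→Small; S2→Medium; S3→Small; S4→Medium; S5→Medium.
Brio's best replies: Small→S4; Medium→S2; Large→S2.
Only (Medium, S2) has each player best-responding; Nash payoffs (4, 11).
Brio earns 12 sequentially versus 11 at the Nash outcome: better off.

better off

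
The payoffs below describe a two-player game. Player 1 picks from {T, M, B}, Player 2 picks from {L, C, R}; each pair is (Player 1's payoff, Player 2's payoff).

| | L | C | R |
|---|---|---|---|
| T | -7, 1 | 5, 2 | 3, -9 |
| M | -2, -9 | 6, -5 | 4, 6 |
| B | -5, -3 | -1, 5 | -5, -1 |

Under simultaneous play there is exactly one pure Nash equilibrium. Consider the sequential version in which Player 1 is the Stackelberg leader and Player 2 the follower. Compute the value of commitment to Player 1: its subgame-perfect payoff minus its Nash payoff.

Work backward from Player 2's decision.
- T: BR = C, leader payoff 5.
- M: BR = R, leader payoff 4.
- B: BR = C, leader payoff -1.
Among 5, 4, -1, the best is 5 at T. Subgame-perfect outcome: (T, C) with payoffs (5, 2).
For the simultaneous game, intersect best replies.
Player 1's best replies: L→M; C→M; R→M.
Player 2's best replies: T→C; M→R; B→C.
Only (M, R) has each player best-responding; Nash payoffs (4, 6).
Player 1's commitment gain: 5 − 4 = 1.

1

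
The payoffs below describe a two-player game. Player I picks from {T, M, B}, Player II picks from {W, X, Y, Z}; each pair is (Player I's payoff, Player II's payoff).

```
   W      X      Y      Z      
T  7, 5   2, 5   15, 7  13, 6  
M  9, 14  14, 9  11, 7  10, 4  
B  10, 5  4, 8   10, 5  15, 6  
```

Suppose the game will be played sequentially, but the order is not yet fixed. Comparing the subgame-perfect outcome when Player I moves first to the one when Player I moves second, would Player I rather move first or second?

If Player I leads: Player II's best replies are T→Y, M→W, B→X; Player I's induced payoffs 15, 9, 4; outcome (T, Y), payoffs (15, 7).
If Player II leads: Player I's best replies are W→B, X→M, Y→T, Z→B; Player II's induced payoffs 5, 9, 7, 6; outcome (M, X), payoffs (14, 9).
Player I gets 15 moving first and 14 moving second, so Player I prefers to move first.

first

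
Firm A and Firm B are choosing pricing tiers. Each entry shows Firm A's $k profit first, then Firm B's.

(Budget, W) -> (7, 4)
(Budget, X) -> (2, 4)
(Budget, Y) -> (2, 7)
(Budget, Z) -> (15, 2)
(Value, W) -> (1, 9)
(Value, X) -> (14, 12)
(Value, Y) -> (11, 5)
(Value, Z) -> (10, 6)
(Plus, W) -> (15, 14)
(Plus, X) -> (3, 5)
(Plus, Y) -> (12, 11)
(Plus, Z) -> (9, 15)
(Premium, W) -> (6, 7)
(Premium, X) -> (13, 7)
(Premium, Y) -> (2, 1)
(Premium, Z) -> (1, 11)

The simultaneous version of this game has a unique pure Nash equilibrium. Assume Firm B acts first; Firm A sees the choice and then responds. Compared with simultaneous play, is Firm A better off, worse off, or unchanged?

Solve by backward induction (Firm B leads).
- W: Firm A compares 7, 1, 15, 6 and picks Plus; Firm B would get 14.
- X: Firm A compares 2, 14, 3, 13 and picks Value; Firm B would get 12.
- Y: Firm A compares 2, 11, 12, 2 and picks Plus; Firm B would get 11.
- Z: Firm A compares 15, 10, 9, 1 and picks Budget; Firm B would get 2.
Firm B's induced payoffs are 14, 12, 11, 2, so Firm B commits to W. Subgame-perfect outcome: (Plus, W) with payoffs (15, 14).
Now find the simultaneous Nash equilibrium.
Firm A's best replies: W→Plus; X→Value; Y→Plus; Z→Budget.
Firm B's best replies: Budget→Y; Value→X; Plus→Z; Premium→Z.
The unique mutual best reply is (Value, X), giving (14, 12).
Firm A earns 15 sequentially versus 14 at the Nash outcome: better off.

better off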